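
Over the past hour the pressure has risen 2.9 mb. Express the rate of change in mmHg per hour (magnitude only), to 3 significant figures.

2.9 mb / 1 h × 0.750062 mmHg/mb = 2.18 mmHg/h.

2.18 mmHg per hour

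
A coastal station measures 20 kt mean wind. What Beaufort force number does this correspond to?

Beaufort force 5

20 kt lies in the Beaufort 5 band (fresh breeze, 17–21 kt).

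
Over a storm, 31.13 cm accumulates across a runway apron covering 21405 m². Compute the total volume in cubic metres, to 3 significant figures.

Depth: 31.13 cm × 10 = 311.3 mm.
1 mm over 1 m² is 1 L, so volume = 311.3 × 21405 = 6663376.5 L = 6660 m³.

6660 cubic metres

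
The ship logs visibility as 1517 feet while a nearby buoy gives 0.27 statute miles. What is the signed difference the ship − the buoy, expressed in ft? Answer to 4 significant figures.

the buoy: 0.27 SM = 1425.6000 ft.
Difference: 1517.0000 − 1425.6000 = 91.40 ft.

91.40 ft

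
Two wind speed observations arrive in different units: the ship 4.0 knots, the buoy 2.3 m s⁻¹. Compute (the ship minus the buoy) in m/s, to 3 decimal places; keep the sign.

the ship: 4.0 kt = 2.05778 m/s.
Difference: 2.05778 − 2.30000 = -0.242 m/s.

-0.242 m/s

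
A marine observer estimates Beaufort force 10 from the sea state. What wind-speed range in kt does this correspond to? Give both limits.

Beaufort 10 (storm) spans 48–55 knots.

48 to 55 kt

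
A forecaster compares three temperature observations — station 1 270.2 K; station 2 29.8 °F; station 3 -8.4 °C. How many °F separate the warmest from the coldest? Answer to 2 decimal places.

12.92 °F

station 1: 270.2 K = -2.950 °C.
station 2: 29.8 °F = -1.222 °C.
Spread: (-1.222) − (-8.400) = 7.178 °C = 12.92 °F.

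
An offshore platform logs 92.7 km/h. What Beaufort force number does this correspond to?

Beaufort force 10

92.7 km/h = 25.8 m/s, which is Beaufort 10 (storm, 24.5–28.4 m/s).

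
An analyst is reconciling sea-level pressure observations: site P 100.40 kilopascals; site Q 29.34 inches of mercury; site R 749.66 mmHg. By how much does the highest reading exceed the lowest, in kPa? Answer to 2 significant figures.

site Q: 29.34 inHg = 99.357 kPa.
site R: 749.66 mmHg = 99.946 kPa.
Spread: 100.400 − 99.357 = 1.0 kPa.

1.0 kPa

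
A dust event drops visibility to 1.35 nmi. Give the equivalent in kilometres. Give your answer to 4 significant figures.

2.500 km

1 nmi = 1.852 km, so 1.35 × 1.852 = 2.500 km.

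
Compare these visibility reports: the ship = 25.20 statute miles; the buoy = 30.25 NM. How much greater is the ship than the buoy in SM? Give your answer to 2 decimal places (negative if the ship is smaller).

the buoy: 30.25 nmi = 34.8111 SM.
Difference: 25.2000 − 34.8111 = -9.61 SM.

-9.61 SM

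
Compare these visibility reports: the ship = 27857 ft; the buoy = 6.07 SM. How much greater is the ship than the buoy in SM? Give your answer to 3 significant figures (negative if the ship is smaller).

-0.794 SM

the ship: 27857 ft = 5.27595 SM.
Difference: 5.27595 − 6.07000 = -0.794 SM.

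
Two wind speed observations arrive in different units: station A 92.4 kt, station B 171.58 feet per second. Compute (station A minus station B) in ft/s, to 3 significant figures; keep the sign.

station A: 92.4 kt = 155.954 ft/s.
Difference: 155.954 − 171.580 = -15.6 ft/s.

-15.6 ft/s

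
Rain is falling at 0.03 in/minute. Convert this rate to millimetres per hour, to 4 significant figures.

45.72 mm/hour

0.03 in/minute × 25.4 mm/in × 60 minute/hour = 45.72 mm/hour.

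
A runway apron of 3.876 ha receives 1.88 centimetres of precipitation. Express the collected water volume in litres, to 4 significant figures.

728700 litres

Depth: 1.88 cm × 10 = 18.8 mm.
Area: 3.876 ha = 38760 m².
1 mm over 1 m² is 1 L, so volume = 18.8 × 38760 = 728688 L ≈ 728700 L.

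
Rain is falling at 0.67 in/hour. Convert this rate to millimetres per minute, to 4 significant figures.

0.67 in/hour × 25.4 mm/in × 0.0166667 hour/minute = 0.2836 mm/minute.

0.2836 mm/minute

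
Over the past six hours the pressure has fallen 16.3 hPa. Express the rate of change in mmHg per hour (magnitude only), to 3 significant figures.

2.04 mmHg per hour

16.3 hPa / 6 h × 0.750062 mmHg/hPa = 2.04 mmHg/h.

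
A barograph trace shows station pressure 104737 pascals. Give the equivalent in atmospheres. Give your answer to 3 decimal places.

1.034 atm

1 Pa = 9.86923e-06 atm, so 104737 × 9.86923e-06 = 1.034 atm.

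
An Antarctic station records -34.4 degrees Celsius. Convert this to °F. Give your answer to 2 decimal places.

-29.92 °F

°F = °C × 9/5 + 32 = -34.4 × 1.8 + 32 = -29.92 °F.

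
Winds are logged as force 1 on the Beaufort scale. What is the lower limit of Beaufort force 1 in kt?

1 kt

Beaufort 1 (light air) spans 1–3 knots.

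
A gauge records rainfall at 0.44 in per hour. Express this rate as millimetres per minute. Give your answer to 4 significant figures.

0.44 in/hour × 25.4 mm/in × 0.0166667 hour/minute = 0.1863 mm/minute.

0.1863 mm/minute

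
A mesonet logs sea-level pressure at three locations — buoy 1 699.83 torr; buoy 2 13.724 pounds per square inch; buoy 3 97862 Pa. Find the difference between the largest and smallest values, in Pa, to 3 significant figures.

buoy 1: 699.83 mmHg = 93303.01 Pa.
buoy 2: 13.724 psi = 94623.65 Pa.
Spread: 97862.00 − 93303.01 = 4560 Pa.

4560 Pa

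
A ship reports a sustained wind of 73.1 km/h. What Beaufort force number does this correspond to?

Beaufort force 8

73.1 km/h = 20.3 m/s, which is Beaufort 8 (gale, 17.2–20.7 m/s).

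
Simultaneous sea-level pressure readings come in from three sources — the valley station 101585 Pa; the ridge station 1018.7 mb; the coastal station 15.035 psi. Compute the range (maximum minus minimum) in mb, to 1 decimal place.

20.8 mb

the valley station: 101585 Pa = 1015.850 mb.
the coastal station: 15.035 psi = 1036.627 mb.
Spread: 1036.627 − 1015.850 = 20.8 mb.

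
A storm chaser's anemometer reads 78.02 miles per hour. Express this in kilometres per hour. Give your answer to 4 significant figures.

1 mph = 1.60934 km/h, so 78.02 × 1.60934 = 125.6 km/h.

125.6 km/h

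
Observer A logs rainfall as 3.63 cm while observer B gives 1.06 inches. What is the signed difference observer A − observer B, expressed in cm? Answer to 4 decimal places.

0.9376 cm

observer B: 1.06 in = 2.692400 cm.
Difference: 3.630000 − 2.692400 = 0.9376 cm.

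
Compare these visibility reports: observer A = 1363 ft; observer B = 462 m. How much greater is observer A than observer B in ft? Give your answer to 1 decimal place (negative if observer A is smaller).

-152.7 ft

observer B: 462 m = 1515.748 ft.
Difference: 1363.000 − 1515.748 = -152.7 ft.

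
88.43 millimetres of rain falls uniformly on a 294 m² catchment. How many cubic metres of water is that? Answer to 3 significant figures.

26.0 cubic metres

1 mm over 1 m² is 1 L, so volume = 88.43 × 294 = 25998.42 L = 26.0 m³.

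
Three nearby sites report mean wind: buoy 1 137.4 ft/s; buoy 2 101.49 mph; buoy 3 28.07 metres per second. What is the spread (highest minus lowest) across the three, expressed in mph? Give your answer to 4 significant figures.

buoy 1: 137.4 ft/s = 93.6818 mph.
buoy 3: 28.07 m/s = 62.7908 mph.
Spread: 101.4900 − 62.7908 = 38.70 mph.

38.70 mph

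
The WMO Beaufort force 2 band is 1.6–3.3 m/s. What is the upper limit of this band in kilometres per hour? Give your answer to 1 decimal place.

1.6–3.3 m/s × 3.6 = 5.8–11.9 km/h.

11.9 km/h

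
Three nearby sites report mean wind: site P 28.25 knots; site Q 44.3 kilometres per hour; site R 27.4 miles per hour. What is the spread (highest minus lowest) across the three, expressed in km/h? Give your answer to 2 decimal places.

8.22 km/h

site P: 28.25 kt = 52.3190 km/h.
site R: 27.4 mph = 44.0960 km/h.
Spread: 52.3190 − 44.0960 = 8.22 km/h.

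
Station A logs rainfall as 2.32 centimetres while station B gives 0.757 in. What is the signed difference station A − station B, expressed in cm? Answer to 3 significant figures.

0.397 cm

station B: 0.757 in = 1.92278 cm.
Difference: 2.32000 − 1.92278 = 0.397 cm.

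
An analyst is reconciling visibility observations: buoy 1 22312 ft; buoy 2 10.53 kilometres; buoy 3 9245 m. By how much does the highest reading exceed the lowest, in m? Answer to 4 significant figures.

3729 m

buoy 1: 22312 ft = 6800.70 m.
buoy 2: 10.53 km = 10530.00 m.
Spread: 10530.00 − 6800.70 = 3729 m.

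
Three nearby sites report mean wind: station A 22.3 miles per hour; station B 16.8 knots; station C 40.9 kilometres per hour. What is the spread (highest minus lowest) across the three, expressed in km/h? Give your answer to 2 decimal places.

station A: 22.3 mph = 35.8884 km/h.
station B: 16.8 kt = 31.1136 km/h.
Spread: 40.9000 − 31.1136 = 9.79 km/h.

9.79 km/h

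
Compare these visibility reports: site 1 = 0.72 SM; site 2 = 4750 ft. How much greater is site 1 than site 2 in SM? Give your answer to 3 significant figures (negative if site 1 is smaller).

site 2: 4750 ft = 0.89962 SM.
Difference: 0.72000 − 0.89962 = -0.180 SM.

-0.180 SM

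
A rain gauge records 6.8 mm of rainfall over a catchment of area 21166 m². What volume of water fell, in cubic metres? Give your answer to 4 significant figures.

1 mm over 1 m² is 1 L, so volume = 6.8 × 21166 = 143928.8 L = 143.9 m³.

143.9 cubic metres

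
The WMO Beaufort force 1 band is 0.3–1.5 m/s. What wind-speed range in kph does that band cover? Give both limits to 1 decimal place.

1.1 to 5.4 km/h

0.3–1.5 m/s × 3.6 = 1.1–5.4 km/h.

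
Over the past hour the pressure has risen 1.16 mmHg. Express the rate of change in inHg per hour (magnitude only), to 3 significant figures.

0.0457 inHg per hour

1.16 mmHg / 1 h × 0.0393701 inHg/mmHg = 0.0457 inHg/h.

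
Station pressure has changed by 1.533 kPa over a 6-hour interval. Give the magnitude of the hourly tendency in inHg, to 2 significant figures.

1.533 kPa / 6 h × 0.2953 inHg/kPa = 0.075 inHg/h.

0.075 inHg per hour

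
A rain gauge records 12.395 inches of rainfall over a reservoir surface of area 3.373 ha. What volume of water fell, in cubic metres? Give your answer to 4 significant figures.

10620 cubic metres

Depth: 12.395 in × 25.4 = 314.833 mm.
Area: 3.373 ha = 33730 m².
1 mm over 1 m² is 1 L, so volume = 314.833 × 33730 = 10619317 L = 10620 m³.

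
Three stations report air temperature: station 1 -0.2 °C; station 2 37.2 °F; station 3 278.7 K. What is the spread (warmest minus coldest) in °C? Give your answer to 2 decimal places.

5.75 °C

station 2: 37.2 °F = 2.889 °C.
station 3: 278.7 K = 5.550 °C.
Spread: 5.550 − (-0.200) = 5.750 °C.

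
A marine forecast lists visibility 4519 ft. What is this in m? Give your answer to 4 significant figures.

1 ft = 0.3048 m, so 4519 × 0.3048 = 1377 m.

1377 m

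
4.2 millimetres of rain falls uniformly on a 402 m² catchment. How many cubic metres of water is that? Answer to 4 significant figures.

1 mm over 1 m² is 1 L, so volume = 4.2 × 402 = 1688.4 L = 1.688 m³.

1.688 cubic metres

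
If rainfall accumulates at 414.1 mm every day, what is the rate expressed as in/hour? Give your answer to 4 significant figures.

0.6793 in/hour

414.1 mm/day × 0.0393701 in/mm × 0.0416667 day/hour = 0.6793 in/hour.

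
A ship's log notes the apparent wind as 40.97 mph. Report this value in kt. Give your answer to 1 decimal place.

35.6 kt

1 mph = 0.868976 kt, so 40.97 × 0.868976 = 35.6 kt.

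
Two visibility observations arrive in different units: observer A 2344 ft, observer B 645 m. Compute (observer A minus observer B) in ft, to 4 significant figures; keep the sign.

observer B: 645 m = 2116.142 ft.
Difference: 2344.000 − 2116.142 = 227.9 ft.

227.9 ft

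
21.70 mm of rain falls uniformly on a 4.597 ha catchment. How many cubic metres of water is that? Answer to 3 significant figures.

998 cubic metres

Area: 4.597 ha = 45970 m².
1 mm over 1 m² is 1 L, so volume = 21.7 × 45970 = 997549 L = 998 m³.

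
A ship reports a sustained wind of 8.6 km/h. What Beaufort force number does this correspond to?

8.6 km/h = 2.4 m/s, which is Beaufort 2 (light breeze, 1.6–3.3 m/s).

Beaufort force 2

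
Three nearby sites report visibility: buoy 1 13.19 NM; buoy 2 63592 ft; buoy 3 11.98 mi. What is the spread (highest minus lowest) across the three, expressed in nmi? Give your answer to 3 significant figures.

2.78 nmi

buoy 2: 63592 ft = 10.4659 nmi.
buoy 3: 11.98 SM = 10.4103 nmi.
Spread: 13.1900 − 10.4103 = 2.78 nmi.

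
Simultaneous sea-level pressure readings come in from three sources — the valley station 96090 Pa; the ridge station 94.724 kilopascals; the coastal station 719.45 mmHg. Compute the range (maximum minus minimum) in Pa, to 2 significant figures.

1400 Pa

the ridge station: 94.724 kPa = 94724.00 Pa.
the coastal station: 719.45 mmHg = 95918.79 Pa.
Spread: 96090.00 − 94724.00 = 1400 Pa.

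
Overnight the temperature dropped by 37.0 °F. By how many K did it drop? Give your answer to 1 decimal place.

Converting a difference, only the 9/5 scale factor applies: ΔK = 37.0 × 0.5556 = 20.6 K.

20.6 K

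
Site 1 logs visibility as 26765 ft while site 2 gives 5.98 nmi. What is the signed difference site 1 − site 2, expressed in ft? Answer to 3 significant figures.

-9570 ft

site 2: 5.98 nmi = 36335.17 ft.
Difference: 26765.00 − 36335.17 = -9570 ft.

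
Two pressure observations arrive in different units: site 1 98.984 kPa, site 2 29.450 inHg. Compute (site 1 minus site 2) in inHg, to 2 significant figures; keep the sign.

site 1: 98.984 kPa = 29.2300 inHg.
Difference: 29.2300 − 29.4500 = -0.22 inHg.

-0.22 inHg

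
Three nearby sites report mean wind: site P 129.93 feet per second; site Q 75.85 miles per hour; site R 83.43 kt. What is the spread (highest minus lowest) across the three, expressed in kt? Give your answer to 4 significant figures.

site P: 129.93 ft/s = 76.9814 kt.
site Q: 75.85 mph = 65.9118 kt.
Spread: 83.4300 − 65.9118 = 17.52 kt.

17.52 kt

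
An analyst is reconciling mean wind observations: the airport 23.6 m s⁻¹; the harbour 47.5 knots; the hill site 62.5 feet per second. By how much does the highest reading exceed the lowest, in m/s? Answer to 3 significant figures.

5.39 m/s

the harbour: 47.5 kt = 24.4361 m/s.
the hill site: 62.5 ft/s = 19.0500 m/s.
Spread: 24.4361 − 19.0500 = 5.39 m/s.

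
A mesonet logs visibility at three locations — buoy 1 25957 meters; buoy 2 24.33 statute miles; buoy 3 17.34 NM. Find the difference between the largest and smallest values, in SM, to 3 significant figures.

buoy 1: 25957 m = 16.1289 SM.
buoy 3: 17.34 nmi = 19.9545 SM.
Spread: 24.3300 − 16.1289 = 8.20 SM.

8.20 SM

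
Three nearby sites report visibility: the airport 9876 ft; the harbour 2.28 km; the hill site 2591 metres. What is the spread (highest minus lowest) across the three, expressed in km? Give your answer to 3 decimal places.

0.730 km

the airport: 9876 ft = 3.01020 km.
the hill site: 2591 m = 2.59100 km.
Spread: 3.01020 − 2.28000 = 0.730 km.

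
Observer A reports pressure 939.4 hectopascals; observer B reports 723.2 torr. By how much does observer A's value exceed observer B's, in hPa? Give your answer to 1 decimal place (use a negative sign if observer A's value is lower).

observer B: 723.2 mmHg = 964.188 hPa.
Difference: 939.400 − 964.188 = -24.8 hPa.

-24.8 hPa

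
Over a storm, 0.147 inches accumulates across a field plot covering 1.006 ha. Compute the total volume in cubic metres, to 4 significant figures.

37.56 cubic metres

Depth: 0.147 in × 25.4 = 3.7338 mm.
Area: 1.006 ha = 10060 m².
1 mm over 1 m² is 1 L, so volume = 3.7338 × 10060 = 37562.028 L = 37.56 m³.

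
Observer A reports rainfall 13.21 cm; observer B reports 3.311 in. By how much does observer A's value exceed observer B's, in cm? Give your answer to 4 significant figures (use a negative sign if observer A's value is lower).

4.800 cm

observer B: 3.311 in = 8.40994 cm.
Difference: 13.21000 − 8.40994 = 4.800 cm.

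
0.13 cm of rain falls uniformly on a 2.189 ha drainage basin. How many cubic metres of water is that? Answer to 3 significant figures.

Depth: 0.13 cm × 10 = 1.3 mm.
Area: 2.189 ha = 21890 m².
1 mm over 1 m² is 1 L, so volume = 1.3 × 21890 = 28457 L = 28.5 m³.

28.5 cubic metres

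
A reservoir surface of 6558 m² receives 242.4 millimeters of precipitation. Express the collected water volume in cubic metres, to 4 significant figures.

1 mm over 1 m² is 1 L, so volume = 242.4 × 6558 = 1589659.2 L = 1590 m³.

1590 cubic metres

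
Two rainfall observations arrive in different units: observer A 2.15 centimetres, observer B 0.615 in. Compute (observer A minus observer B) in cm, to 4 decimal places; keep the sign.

observer B: 0.615 in = 1.562100 cm.
Difference: 2.150000 − 1.562100 = 0.5879 cm.

0.5879 cm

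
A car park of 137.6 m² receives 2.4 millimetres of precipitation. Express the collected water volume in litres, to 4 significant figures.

330.2 litres

1 mm over 1 m² is 1 L, so volume = 2.4 × 137.6 = 330.24 L ≈ 330.2 L.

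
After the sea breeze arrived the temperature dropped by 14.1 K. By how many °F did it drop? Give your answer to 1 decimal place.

25.4 °F

Converting a difference, only the 9/5 scale factor applies: Δ°F = 14.1 × 1.8 = 25.4 °F.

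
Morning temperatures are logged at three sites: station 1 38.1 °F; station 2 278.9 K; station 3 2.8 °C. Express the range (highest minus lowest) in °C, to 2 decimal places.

station 1: 38.1 °F = 3.389 °C.
station 2: 278.9 K = 5.750 °C.
Spread: 5.750 − 2.800 = 2.950 °C.

2.95 °C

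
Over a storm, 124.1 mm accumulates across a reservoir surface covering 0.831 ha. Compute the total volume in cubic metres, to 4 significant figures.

1031 cubic metres

Area: 0.831 ha = 8310 m².
1 mm over 1 m² is 1 L, so volume = 124.1 × 8310 = 1031271 L = 1031 m³.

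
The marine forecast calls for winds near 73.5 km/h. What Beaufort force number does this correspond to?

73.5 km/h = 20.4 m/s, which is Beaufort 8 (gale, 17.2–20.7 m/s).

Beaufort force 8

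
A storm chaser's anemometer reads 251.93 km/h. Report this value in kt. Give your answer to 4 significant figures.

1 km/h = 0.539957 kt, so 251.93 × 0.539957 = 136.0 kt.

136.0 kt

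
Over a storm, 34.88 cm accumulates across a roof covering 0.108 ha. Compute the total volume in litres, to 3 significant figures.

Depth: 34.88 cm × 10 = 348.8 mm.
Area: 0.108 ha = 1080 m².
1 mm over 1 m² is 1 L, so volume = 348.8 × 1080 = 376704 L ≈ 377000 L.

377000 litres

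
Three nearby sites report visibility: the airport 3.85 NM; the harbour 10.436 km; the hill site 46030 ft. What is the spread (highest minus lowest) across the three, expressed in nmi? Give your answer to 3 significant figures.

3.73 nmi

the harbour: 10.436 km = 5.6350 nmi.
the hill site: 46030 ft = 7.5756 nmi.
Spread: 7.5756 − 3.8500 = 3.73 nmi.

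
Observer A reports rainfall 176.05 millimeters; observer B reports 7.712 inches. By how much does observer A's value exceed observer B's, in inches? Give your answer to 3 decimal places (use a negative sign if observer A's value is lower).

-0.781 in

observer A: 176.05 mm = 6.93110 in.
Difference: 6.93110 − 7.71200 = -0.781 in.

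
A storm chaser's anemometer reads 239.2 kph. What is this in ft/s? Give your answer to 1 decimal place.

1 km/h = 0.911344 ft/s, so 239.2 × 0.911344 = 218.0 ft/s.

218.0 ft/s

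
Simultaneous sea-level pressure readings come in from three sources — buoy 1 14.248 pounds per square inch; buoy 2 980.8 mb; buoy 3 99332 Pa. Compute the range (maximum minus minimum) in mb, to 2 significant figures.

buoy 1: 14.248 psi = 982.37 mb.
buoy 3: 99332 Pa = 993.32 mb.
Spread: 993.32 − 980.80 = 13 mb.

13 mb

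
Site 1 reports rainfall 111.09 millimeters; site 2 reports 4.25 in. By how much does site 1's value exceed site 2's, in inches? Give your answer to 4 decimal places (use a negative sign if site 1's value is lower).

0.1236 in

site 1: 111.09 mm = 4.373622 in.
Difference: 4.373622 − 4.250000 = 0.1236 in.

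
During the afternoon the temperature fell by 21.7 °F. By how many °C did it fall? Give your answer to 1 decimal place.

12.1 °C

For a temperature change the 32° offset cancels: Δ°C = 21.7 × 0.5556 = 12.1 °C.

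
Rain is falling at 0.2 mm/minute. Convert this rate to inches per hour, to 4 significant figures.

0.2 mm/minute × 0.0393701 in/mm × 60 minute/hour = 0.4724 in/hour.

0.4724 in/hour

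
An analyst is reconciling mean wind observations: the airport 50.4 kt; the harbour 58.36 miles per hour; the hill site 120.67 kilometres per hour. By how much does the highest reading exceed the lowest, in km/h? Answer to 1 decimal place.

the airport: 50.4 kt = 93.341 km/h.
the harbour: 58.36 mph = 93.921 km/h.
Spread: 120.670 − 93.341 = 27.3 km/h.

27.3 km/h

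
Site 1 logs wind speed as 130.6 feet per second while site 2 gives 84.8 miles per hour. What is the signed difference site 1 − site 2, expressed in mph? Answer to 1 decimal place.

4.2 mph

site 1: 130.6 ft/s = 89.045 mph.
Difference: 89.045 − 84.800 = 4.2 mph.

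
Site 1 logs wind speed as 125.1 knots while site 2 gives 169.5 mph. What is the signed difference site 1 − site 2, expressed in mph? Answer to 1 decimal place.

-25.5 mph

site 1: 125.1 kt = 143.963 mph.
Difference: 143.963 − 169.500 = -25.5 mph.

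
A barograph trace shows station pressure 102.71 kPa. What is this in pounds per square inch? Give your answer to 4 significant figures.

1 kPa = 0.145038 psi, so 102.71 × 0.145038 = 14.90 psi.

14.90 psi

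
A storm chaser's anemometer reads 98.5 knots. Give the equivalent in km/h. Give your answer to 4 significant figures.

182.4 km/h

1 kt = 1.852 km/h, so 98.5 × 1.852 = 182.4 km/h.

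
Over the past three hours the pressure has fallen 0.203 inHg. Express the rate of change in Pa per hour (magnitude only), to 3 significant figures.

229 Pa per hour

0.203 inHg / 3 h × 3386.39 Pa/inHg = 229 Pa/h.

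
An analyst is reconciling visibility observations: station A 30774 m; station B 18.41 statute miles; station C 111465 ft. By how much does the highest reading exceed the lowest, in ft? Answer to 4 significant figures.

station A: 30774 m = 100964.57 ft.
station B: 18.41 SM = 97204.80 ft.
Spread: 111465.00 − 97204.80 = 14260 ft.

14260 ft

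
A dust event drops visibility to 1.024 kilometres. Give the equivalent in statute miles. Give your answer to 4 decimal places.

1 km = 0.621371 SM, so 1.024 × 0.621371 = 0.6363 SM.

0.6363 SM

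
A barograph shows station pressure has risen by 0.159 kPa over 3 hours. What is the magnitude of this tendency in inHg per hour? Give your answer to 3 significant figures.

0.159 kPa / 3 h × 0.2953 inHg/kPa = 0.0157 inHg/h.

0.0157 inHg per hour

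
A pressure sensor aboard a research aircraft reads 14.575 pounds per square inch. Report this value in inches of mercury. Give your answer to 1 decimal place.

1 psi = 2.03602 inHg, so 14.575 × 2.03602 = 29.7 inHg.

29.7 inHg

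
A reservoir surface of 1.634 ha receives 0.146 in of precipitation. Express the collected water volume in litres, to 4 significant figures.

60600 litres

Depth: 0.146 in × 25.4 = 3.7084 mm.
Area: 1.634 ha = 16340 m².
1 mm over 1 m² is 1 L, so volume = 3.7084 × 16340 = 60595.256 L ≈ 60600 L.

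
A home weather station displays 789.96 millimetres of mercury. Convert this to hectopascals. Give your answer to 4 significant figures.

1 mmHg = 1.33322 hPa, so 789.96 × 1.33322 = 1053 hPa.

1053 hPa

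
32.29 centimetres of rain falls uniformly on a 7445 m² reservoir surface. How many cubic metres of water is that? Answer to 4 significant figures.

Depth: 32.29 cm × 10 = 322.9 mm.
1 mm over 1 m² is 1 L, so volume = 322.9 × 7445 = 2403990.5 L = 2404 m³.

2404 cubic metres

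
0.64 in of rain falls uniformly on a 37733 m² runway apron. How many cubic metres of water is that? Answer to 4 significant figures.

613.4 cubic metres

Depth: 0.64 in × 25.4 = 16.256 mm.
1 mm over 1 m² is 1 L, so volume = 16.256 × 37733 = 613387.65 L = 613.4 m³.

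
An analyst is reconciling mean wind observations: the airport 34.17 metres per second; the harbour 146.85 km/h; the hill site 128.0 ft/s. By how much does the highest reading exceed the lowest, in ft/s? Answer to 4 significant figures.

21.72 ft/s

the airport: 34.17 m/s = 112.1063 ft/s.
the harbour: 146.85 km/h = 133.8309 ft/s.
Spread: 133.8309 − 112.1063 = 21.72 ft/s.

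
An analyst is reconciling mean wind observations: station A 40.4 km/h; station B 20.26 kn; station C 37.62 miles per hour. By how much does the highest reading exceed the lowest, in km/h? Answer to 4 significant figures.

23.02 km/h

station B: 20.26 kt = 37.5215 km/h.
station C: 37.62 mph = 60.5435 km/h.
Spread: 60.5435 − 37.5215 = 23.02 km/h.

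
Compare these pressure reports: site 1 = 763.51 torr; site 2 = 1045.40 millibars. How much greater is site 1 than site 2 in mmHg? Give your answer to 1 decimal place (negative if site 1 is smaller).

-20.6 mmHg

site 2: 1045.40 mb = 784.114 mmHg.
Difference: 763.510 − 784.114 = -20.6 mmHg.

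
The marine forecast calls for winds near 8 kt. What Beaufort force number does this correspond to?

Beaufort force 3

8 kt lies in the Beaufort 3 band (gentle breeze, 7–10 kt).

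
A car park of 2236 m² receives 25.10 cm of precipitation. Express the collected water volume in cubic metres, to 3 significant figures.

Depth: 25.10 cm × 10 = 251 mm.
1 mm over 1 m² is 1 L, so volume = 251 × 2236 = 561236 L = 561 m³.

561 cubic metres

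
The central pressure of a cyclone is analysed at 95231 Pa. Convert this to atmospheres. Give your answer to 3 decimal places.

1 Pa = 9.86923e-06 atm, so 95231 × 9.86923e-06 = 0.940 atm.

0.940 atm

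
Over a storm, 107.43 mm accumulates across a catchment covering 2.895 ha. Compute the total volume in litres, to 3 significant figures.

Area: 2.895 ha = 28950 m².
1 mm over 1 m² is 1 L, so volume = 107.43 × 28950 = 3110098.5 L ≈ 3110000 L.

3110000 litres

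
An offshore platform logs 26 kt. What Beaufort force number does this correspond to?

26 kt lies in the Beaufort 6 band (strong breeze, 22–27 kt).

Beaufort force 6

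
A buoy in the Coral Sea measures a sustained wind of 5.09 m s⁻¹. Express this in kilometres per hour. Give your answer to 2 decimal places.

18.32 km/h

1 m/s = 3.6 km/h, so 5.09 × 3.6 = 18.32 km/h.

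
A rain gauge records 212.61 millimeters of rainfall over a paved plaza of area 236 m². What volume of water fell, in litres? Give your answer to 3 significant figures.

1 mm over 1 m² is 1 L, so volume = 212.61 × 236 = 50175.96 L ≈ 50200 L.

50200 litres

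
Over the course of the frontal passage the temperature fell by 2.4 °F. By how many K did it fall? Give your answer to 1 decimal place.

For a temperature change the 32° offset cancels: ΔK = 2.4 × 0.5556 = 1.3 K.

1.3 K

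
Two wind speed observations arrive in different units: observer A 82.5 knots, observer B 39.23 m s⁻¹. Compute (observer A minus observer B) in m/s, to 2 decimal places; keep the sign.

3.21 m/s

observer A: 82.5 kt = 42.4417 m/s.
Difference: 42.4417 − 39.2300 = 3.21 m/s.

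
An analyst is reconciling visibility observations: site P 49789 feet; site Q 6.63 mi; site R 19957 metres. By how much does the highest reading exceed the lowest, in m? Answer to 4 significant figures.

site P: 49789 ft = 15175.69 m.
site Q: 6.63 SM = 10669.95 m.
Spread: 19957.00 − 10669.95 = 9287 m.

9287 m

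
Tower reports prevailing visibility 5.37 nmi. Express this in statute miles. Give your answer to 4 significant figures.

1 nmi = 1.15078 SM, so 5.37 × 1.15078 = 6.180 SM.

6.180 SM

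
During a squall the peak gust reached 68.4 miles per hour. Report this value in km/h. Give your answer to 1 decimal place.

1 mph = 1.60934 km/h, so 68.4 × 1.60934 = 110.1 km/h.

110.1 km/h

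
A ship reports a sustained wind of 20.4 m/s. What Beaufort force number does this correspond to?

20.4 m/s lies in the Beaufort 8 band (gale, 17.2–20.7 m/s).

Beaufort force 8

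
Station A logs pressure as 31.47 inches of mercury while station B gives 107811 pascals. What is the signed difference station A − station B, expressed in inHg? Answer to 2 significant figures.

-0.37 inHg

station B: 107811 Pa = 31.8366 inHg.
Difference: 31.4700 − 31.8366 = -0.37 inHg.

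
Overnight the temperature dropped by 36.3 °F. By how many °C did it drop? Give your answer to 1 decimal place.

20.2 °C

A change of 1 °C equals a change of 1.8 °F: Δ°C = 36.3 × 0.5556 = 20.2 °C.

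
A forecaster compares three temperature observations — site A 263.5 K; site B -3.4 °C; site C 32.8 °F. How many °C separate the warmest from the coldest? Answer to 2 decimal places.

10.09 °C

site A: 263.5 K = -9.650 °C.
site C: 32.8 °F = 0.444 °C.
Spread: 0.444 − (-9.650) = 10.094 °C.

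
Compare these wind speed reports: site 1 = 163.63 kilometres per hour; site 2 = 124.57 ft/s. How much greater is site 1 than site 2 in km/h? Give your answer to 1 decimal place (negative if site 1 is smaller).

26.9 km/h

site 2: 124.57 ft/s = 136.688 km/h.
Difference: 163.630 − 136.688 = 26.9 km/h.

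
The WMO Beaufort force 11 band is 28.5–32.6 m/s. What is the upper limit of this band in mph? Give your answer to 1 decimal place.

72.9 mph

28.5–32.6 m/s × 2.237 = 63.8–72.9 mph.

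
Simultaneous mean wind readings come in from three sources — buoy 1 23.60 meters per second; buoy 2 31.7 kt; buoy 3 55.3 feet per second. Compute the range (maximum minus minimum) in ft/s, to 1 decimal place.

buoy 1: 23.60 m/s = 77.428 ft/s.
buoy 2: 31.7 kt = 53.504 ft/s.
Spread: 77.428 − 53.504 = 23.9 ft/s.

23.9 ft/s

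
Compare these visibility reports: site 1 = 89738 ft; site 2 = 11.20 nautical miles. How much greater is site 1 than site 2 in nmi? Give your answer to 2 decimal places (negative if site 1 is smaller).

3.57 nmi

site 1: 89738 ft = 14.7690 nmi.
Difference: 14.7690 − 11.2000 = 3.57 nmi.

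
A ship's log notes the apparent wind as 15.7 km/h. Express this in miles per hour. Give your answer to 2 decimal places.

9.76 mph

1 km/h = 0.621371 mph, so 15.7 × 0.621371 = 9.76 mph.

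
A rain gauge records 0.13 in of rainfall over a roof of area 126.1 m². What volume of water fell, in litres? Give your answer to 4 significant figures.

416.4 litres

Depth: 0.13 in × 25.4 = 3.302 mm.
1 mm over 1 m² is 1 L, so volume = 3.302 × 126.1 = 416.3822 L ≈ 416.4 L.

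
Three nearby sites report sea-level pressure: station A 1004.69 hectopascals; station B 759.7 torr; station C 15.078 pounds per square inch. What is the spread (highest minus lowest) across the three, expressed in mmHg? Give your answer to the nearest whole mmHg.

station A: 1004.69 hPa = 753.58 mmHg.
station C: 15.078 psi = 779.76 mmHg.
Spread: 779.76 − 753.58 = 26 mmHg.

26 mmHg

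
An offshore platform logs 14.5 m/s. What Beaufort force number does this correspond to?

Beaufort force 7

14.5 m/s lies in the Beaufort 7 band (near gale, 13.9–17.1 m/s).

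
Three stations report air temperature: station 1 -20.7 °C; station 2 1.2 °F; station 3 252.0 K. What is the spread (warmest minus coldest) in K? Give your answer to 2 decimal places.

4.04 K

station 2: 1.2 °F = -17.111 °C.
station 3: 252.0 K = -21.150 °C.
Spread: (-17.111) − (-21.150) = 4.039 °C.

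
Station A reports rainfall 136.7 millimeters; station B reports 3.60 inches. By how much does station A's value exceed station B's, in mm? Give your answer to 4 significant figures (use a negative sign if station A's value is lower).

station B: 3.60 in = 91.4400 mm.
Difference: 136.7000 − 91.4400 = 45.26 mm.

45.26 mm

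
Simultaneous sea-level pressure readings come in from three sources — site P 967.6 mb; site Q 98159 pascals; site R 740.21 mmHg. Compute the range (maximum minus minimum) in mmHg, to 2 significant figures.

14 mmHg

site P: 967.6 mb = 725.76 mmHg.
site Q: 98159 Pa = 736.25 mmHg.
Spread: 740.21 − 725.76 = 14 mmHg.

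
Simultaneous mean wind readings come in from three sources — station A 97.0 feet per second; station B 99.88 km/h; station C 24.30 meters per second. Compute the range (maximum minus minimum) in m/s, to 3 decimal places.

station A: 97.0 ft/s = 29.56560 m/s.
station B: 99.88 km/h = 27.74444 m/s.
Spread: 29.56560 − 24.30000 = 5.266 m/s.

5.266 m/s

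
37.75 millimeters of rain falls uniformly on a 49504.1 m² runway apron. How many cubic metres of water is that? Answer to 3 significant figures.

1870 cubic metres

1 mm over 1 m² is 1 L, so volume = 37.75 × 49504.1 = 1868779.8 L = 1870 m³.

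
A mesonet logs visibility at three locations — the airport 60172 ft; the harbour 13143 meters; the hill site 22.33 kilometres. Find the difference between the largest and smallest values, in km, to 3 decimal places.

the airport: 60172 ft = 18.34043 km.
the harbour: 13143 m = 13.14300 km.
Spread: 22.33000 − 13.14300 = 9.187 km.

9.187 km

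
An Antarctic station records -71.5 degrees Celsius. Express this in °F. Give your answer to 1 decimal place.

-96.7 °F

°F = °C × 9/5 + 32 = -71.5 × 1.8 + 32 = -96.7 °F.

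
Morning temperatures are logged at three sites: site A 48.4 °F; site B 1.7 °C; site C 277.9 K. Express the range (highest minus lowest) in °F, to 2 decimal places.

13.34 °F

site A: 48.4 °F = 9.111 °C.
site C: 277.9 K = 4.750 °C.
Spread: 9.111 − 1.700 = 7.411 °C = 13.34 °F.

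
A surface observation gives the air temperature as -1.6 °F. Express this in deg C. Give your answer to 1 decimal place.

-18.7 °C

°C = (°F − 32) × 5/9 = (-1.6 − 32) / 1.8 = -18.7 °C.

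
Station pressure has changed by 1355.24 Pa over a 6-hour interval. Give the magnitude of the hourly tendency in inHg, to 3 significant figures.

1355.24 Pa / 6 h × 0.0002953 inHg/Pa = 0.0667 inHg/h.

0.0667 inHg per hour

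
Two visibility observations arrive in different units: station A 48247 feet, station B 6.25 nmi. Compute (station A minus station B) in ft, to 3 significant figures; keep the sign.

10300 ft

station B: 6.25 nmi = 37975.72 ft.
Difference: 48247.00 − 37975.72 = 10300 ft.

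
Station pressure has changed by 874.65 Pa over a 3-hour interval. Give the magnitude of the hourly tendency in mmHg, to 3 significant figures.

874.65 Pa / 3 h × 0.00750062 mmHg/Pa = 2.19 mmHg/h.

2.19 mmHg per hour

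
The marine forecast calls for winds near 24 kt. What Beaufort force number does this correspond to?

24 kt lies in the Beaufort 6 band (strong breeze, 22–27 kt).

Beaufort force 6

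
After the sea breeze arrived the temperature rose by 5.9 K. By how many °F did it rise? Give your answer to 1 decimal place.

Converting a difference, only the 9/5 scale factor applies: Δ°F = 5.9 × 1.8 = 10.6 °F.

10.6 °F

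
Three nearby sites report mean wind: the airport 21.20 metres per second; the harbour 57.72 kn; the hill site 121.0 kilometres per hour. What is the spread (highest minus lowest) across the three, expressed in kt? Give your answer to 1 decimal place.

24.1 kt

the airport: 21.20 m/s = 41.210 kt.
the hill site: 121.0 km/h = 65.335 kt.
Spread: 65.335 − 41.210 = 24.1 kt.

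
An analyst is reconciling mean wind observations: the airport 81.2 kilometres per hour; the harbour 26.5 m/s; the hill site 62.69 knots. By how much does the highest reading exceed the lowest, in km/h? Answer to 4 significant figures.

34.90 km/h

the harbour: 26.5 m/s = 95.4000 km/h.
the hill site: 62.69 kt = 116.1019 km/h.
Spread: 116.1019 − 81.2000 = 34.90 km/h.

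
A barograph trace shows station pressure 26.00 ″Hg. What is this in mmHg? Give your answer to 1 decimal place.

660.4 mmHg

1 inHg = 25.4 mmHg, so 26.00 × 25.4 = 660.4 mmHg.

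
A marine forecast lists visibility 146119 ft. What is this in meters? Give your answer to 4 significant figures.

1 ft = 0.3048 m, so 146119 × 0.3048 = 44540 m.

44540 m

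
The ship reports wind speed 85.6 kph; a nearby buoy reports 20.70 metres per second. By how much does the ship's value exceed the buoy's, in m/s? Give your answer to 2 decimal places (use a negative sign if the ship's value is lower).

the ship: 85.6 km/h = 23.7778 m/s.
Difference: 23.7778 − 20.7000 = 3.08 m/s.

3.08 m/s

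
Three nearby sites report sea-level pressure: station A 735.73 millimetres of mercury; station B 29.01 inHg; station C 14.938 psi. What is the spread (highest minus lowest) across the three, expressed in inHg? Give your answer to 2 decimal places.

station A: 735.73 mmHg = 28.9657 inHg.
station C: 14.938 psi = 30.4141 inHg.
Spread: 30.4141 − 28.9657 = 1.45 inHg.

1.45 inHg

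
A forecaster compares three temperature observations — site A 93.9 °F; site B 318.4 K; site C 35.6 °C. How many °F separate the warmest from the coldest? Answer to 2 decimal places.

site A: 93.9 °F = 34.389 °C.
site B: 318.4 K = 45.250 °C.
Spread: 45.250 − 34.389 = 10.861 °C = 19.55 °F.

19.55 °F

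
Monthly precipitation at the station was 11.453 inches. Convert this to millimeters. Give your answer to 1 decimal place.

290.9 mm

1 in = 25.4 mm, so 11.453 × 25.4 = 290.9 mm.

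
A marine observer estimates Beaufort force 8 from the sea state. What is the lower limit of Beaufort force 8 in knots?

Beaufort 8 (gale) spans 34–40 knots.

34 kt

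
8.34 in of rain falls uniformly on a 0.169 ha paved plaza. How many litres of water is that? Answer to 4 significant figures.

Depth: 8.34 in × 25.4 = 211.836 mm.
Area: 0.169 ha = 1690 m².
1 mm over 1 m² is 1 L, so volume = 211.836 × 1690 = 358002.84 L ≈ 358000 L.

358000 litres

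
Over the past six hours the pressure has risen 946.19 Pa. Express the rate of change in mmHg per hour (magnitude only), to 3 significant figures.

1.18 mmHg per hour

946.19 Pa / 6 h × 0.00750062 mmHg/Pa = 1.18 mmHg/h.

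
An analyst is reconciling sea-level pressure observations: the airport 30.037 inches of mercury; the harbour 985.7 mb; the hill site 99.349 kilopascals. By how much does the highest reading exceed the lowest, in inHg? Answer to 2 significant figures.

0.93 inHg

the harbour: 985.7 mb = 29.1077 inHg.
the hill site: 99.349 kPa = 29.3377 inHg.
Spread: 30.0370 − 29.1077 = 0.93 inHg.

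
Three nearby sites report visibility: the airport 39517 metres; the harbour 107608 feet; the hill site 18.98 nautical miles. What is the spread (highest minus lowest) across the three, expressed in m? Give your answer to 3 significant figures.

6720 m

the harbour: 107608 ft = 32798.92 m.
the hill site: 18.98 nmi = 35150.96 m.
Spread: 39517.00 − 32798.92 = 6720 m.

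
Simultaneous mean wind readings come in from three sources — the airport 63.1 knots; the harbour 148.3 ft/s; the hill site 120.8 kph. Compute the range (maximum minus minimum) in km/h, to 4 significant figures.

the airport: 63.1 kt = 116.8612 km/h.
the harbour: 148.3 ft/s = 162.7266 km/h.
Spread: 162.7266 − 116.8612 = 45.87 km/h.

45.87 km/h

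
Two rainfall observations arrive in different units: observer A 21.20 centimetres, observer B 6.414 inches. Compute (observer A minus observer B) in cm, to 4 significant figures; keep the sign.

observer B: 6.414 in = 16.29156 cm.
Difference: 21.20000 − 16.29156 = 4.908 cm.

4.908 cm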